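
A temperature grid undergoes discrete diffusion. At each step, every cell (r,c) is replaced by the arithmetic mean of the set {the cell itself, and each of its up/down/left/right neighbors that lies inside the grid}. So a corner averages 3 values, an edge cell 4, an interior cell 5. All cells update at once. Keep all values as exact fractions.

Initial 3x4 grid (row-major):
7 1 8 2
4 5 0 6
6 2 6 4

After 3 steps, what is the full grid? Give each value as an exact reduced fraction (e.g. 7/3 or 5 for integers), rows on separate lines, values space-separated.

Answer: 1499/360 221/50 13597/3600 233/54
10933/2400 7569/2000 25897/6000 1729/450
327/80 10433/2400 27119/7200 1867/432

Derivation:
After step 1:
  4 21/4 11/4 16/3
  11/2 12/5 5 3
  4 19/4 3 16/3
After step 2:
  59/12 18/5 55/12 133/36
  159/40 229/50 323/100 14/3
  19/4 283/80 217/48 34/9
After step 3:
  1499/360 221/50 13597/3600 233/54
  10933/2400 7569/2000 25897/6000 1729/450
  327/80 10433/2400 27119/7200 1867/432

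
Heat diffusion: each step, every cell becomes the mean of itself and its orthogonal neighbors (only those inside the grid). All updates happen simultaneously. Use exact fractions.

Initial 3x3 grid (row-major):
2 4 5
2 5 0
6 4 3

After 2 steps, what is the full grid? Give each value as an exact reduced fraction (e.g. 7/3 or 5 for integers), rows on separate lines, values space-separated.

Answer: 125/36 19/6 41/12
161/48 37/10 139/48
49/12 83/24 121/36

Derivation:
After step 1:
  8/3 4 3
  15/4 3 13/4
  4 9/2 7/3
After step 2:
  125/36 19/6 41/12
  161/48 37/10 139/48
  49/12 83/24 121/36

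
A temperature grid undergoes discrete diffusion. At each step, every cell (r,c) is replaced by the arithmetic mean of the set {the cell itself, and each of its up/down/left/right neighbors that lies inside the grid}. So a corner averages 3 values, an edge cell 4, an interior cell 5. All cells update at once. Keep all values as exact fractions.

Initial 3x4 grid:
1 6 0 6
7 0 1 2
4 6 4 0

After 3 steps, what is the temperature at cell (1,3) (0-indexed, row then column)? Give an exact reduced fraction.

Step 1: cell (1,3) = 9/4
Step 2: cell (1,3) = 499/240
Step 3: cell (1,3) = 35513/14400
Full grid after step 3:
  98/27 10397/3600 5011/1800 5089/2160
  802/225 20627/6000 7331/3000 35513/14400
  1781/432 23719/7200 2291/800 91/40

Answer: 35513/14400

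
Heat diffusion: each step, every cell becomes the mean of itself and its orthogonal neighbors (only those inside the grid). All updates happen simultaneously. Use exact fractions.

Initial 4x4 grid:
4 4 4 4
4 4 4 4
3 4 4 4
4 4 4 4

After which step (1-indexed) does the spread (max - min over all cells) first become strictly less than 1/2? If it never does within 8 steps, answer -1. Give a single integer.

Answer: 1

Derivation:
Step 1: max=4, min=11/3, spread=1/3
  -> spread < 1/2 first at step 1
Step 2: max=4, min=449/120, spread=31/120
Step 3: max=4, min=4109/1080, spread=211/1080
Step 4: max=4, min=415157/108000, spread=16843/108000
Step 5: max=35921/9000, min=3749357/972000, spread=130111/972000
Step 6: max=2152841/540000, min=112997633/29160000, spread=3255781/29160000
Step 7: max=2148893/540000, min=3398846309/874800000, spread=82360351/874800000
Step 8: max=386293559/97200000, min=102224683109/26244000000, spread=2074577821/26244000000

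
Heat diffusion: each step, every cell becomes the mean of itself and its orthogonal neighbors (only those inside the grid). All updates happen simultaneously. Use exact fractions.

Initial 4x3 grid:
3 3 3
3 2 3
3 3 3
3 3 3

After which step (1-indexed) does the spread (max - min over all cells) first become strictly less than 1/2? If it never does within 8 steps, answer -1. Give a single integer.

Step 1: max=3, min=11/4, spread=1/4
  -> spread < 1/2 first at step 1
Step 2: max=3, min=277/100, spread=23/100
Step 3: max=1187/400, min=13589/4800, spread=131/960
Step 4: max=21209/7200, min=123049/43200, spread=841/8640
Step 5: max=4226627/1440000, min=49297949/17280000, spread=56863/691200
Step 6: max=37890457/12960000, min=445025659/155520000, spread=386393/6220800
Step 7: max=15131641187/5184000000, min=178230276869/62208000000, spread=26795339/497664000
Step 8: max=906033850333/311040000000, min=10713624285871/3732480000000, spread=254051069/5971968000

Answer: 1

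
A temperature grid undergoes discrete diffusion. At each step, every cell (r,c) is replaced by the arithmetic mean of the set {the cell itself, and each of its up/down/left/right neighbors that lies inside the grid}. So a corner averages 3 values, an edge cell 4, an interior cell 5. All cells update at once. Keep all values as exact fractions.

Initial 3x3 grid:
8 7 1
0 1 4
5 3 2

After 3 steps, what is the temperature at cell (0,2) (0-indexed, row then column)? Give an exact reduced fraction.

Step 1: cell (0,2) = 4
Step 2: cell (0,2) = 41/12
Step 3: cell (0,2) = 503/144
Full grid after step 3:
  569/144 3559/960 503/144
  4991/1440 1987/600 121/40
  1349/432 8287/2880 45/16

Answer: 503/144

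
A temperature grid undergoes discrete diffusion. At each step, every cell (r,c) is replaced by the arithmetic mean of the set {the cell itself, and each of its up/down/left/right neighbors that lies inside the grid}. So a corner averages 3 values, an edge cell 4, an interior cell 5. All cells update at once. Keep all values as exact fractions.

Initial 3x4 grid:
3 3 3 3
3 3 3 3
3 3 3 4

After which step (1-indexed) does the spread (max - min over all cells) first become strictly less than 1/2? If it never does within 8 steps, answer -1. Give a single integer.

Step 1: max=10/3, min=3, spread=1/3
  -> spread < 1/2 first at step 1
Step 2: max=59/18, min=3, spread=5/18
Step 3: max=689/216, min=3, spread=41/216
Step 4: max=81977/25920, min=3, spread=4217/25920
Step 5: max=4874749/1555200, min=21679/7200, spread=38417/311040
Step 6: max=291136211/93312000, min=434597/144000, spread=1903471/18662400
Step 7: max=17397149089/5598720000, min=13075759/4320000, spread=18038617/223948800
Step 8: max=1041037782851/335923200000, min=1179326759/388800000, spread=883978523/13436928000

Answer: 1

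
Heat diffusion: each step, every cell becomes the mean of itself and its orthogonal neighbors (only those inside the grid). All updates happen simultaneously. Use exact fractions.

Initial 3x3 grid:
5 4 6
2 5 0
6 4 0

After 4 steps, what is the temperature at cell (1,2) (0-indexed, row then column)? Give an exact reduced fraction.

Step 1: cell (1,2) = 11/4
Step 2: cell (1,2) = 125/48
Step 3: cell (1,2) = 9151/2880
Step 4: cell (1,2) = 547157/172800
Full grid after step 4:
  51413/12960 52661/14400 90161/25920
  324391/86400 32173/9000 547157/172800
  31757/8640 568057/172800 40183/12960

Answer: 547157/172800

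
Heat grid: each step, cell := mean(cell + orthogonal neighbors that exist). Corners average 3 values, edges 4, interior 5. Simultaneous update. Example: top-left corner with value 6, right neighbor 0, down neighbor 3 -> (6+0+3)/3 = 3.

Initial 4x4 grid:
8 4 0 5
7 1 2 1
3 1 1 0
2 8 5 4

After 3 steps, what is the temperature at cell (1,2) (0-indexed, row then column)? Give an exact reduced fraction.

Step 1: cell (1,2) = 1
Step 2: cell (1,2) = 211/100
Step 3: cell (1,2) = 2253/1000
Full grid after step 3:
  233/54 12439/3600 3133/1200 49/24
  14269/3600 2431/750 2253/1000 403/200
  13453/3600 1913/600 64/25 451/200
  4159/1080 6329/1800 1883/600 14/5

Answer: 2253/1000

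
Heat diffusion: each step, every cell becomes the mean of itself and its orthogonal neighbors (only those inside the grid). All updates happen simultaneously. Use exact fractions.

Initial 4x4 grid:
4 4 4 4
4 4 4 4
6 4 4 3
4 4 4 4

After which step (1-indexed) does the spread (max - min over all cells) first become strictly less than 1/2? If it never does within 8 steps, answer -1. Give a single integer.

Step 1: max=14/3, min=11/3, spread=1
Step 2: max=271/60, min=449/120, spread=31/40
Step 3: max=2371/540, min=4109/1080, spread=211/360
Step 4: max=232357/54000, min=417101/108000, spread=15871/36000
  -> spread < 1/2 first at step 4
Step 5: max=2071267/486000, min=3794861/972000, spread=115891/324000
Step 6: max=15369679/3645000, min=381929969/97200000, spread=83784413/291600000
Step 7: max=1833356611/437400000, min=3842910463/972000000, spread=2080938053/8748000000
Step 8: max=27336341339/6561000000, min=115809437959/29160000000, spread=51168711929/262440000000

Answer: 4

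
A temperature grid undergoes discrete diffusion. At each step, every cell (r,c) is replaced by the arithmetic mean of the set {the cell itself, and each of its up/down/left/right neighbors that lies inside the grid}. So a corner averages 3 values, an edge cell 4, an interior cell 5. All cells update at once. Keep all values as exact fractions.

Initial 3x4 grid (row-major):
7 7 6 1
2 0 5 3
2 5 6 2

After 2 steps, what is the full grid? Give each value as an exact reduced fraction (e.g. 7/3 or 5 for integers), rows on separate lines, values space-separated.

After step 1:
  16/3 5 19/4 10/3
  11/4 19/5 4 11/4
  3 13/4 9/2 11/3
After step 2:
  157/36 1133/240 205/48 65/18
  893/240 94/25 99/25 55/16
  3 291/80 185/48 131/36

Answer: 157/36 1133/240 205/48 65/18
893/240 94/25 99/25 55/16
3 291/80 185/48 131/36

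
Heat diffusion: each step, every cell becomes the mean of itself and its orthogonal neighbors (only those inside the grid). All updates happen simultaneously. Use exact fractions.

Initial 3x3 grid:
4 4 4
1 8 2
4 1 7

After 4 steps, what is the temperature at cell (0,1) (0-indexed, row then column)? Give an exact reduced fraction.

Step 1: cell (0,1) = 5
Step 2: cell (0,1) = 109/30
Step 3: cell (0,1) = 7553/1800
Step 4: cell (0,1) = 417841/108000
Full grid after step 4:
  56051/14400 417841/108000 540859/129600
  116689/32000 725443/180000 3436603/864000
  163253/43200 812807/216000 530959/129600

Answer: 417841/108000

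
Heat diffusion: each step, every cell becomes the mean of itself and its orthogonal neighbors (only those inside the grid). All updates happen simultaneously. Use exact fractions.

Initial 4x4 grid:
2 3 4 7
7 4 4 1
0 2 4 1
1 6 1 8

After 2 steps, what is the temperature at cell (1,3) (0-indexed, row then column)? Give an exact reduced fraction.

Step 1: cell (1,3) = 13/4
Step 2: cell (1,3) = 283/80
Full grid after step 2:
  7/2 63/16 303/80 47/12
  55/16 171/50 351/100 283/80
  677/240 73/25 69/20 749/240
  22/9 767/240 779/240 139/36

Answer: 283/80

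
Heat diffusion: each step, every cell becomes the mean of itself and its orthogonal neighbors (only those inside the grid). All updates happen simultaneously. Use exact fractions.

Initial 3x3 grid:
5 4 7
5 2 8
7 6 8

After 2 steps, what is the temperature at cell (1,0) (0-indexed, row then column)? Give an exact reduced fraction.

Answer: 245/48

Derivation:
Step 1: cell (1,0) = 19/4
Step 2: cell (1,0) = 245/48
Full grid after step 2:
  167/36 41/8 205/36
  245/48 21/4 299/48
  11/2 289/48 58/9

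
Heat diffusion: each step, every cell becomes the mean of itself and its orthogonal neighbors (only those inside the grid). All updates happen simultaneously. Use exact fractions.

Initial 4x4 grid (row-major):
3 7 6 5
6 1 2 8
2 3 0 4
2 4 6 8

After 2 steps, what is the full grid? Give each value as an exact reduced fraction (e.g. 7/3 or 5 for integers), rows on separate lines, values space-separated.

After step 1:
  16/3 17/4 5 19/3
  3 19/5 17/5 19/4
  13/4 2 3 5
  8/3 15/4 9/2 6
After step 2:
  151/36 1103/240 1139/240 193/36
  923/240 329/100 399/100 1169/240
  131/48 79/25 179/50 75/16
  29/9 155/48 69/16 31/6

Answer: 151/36 1103/240 1139/240 193/36
923/240 329/100 399/100 1169/240
131/48 79/25 179/50 75/16
29/9 155/48 69/16 31/6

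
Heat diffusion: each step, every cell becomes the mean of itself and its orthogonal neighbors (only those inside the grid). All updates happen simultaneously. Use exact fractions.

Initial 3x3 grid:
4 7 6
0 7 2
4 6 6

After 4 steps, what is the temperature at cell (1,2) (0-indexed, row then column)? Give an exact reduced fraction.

Step 1: cell (1,2) = 21/4
Step 2: cell (1,2) = 1159/240
Step 3: cell (1,2) = 73793/14400
Step 4: cell (1,2) = 4229671/864000
Full grid after step 4:
  589913/129600 254581/54000 216721/43200
  1261807/288000 1713227/360000 4229671/864000
  288569/64800 1326307/288000 159347/32400

Answer: 4229671/864000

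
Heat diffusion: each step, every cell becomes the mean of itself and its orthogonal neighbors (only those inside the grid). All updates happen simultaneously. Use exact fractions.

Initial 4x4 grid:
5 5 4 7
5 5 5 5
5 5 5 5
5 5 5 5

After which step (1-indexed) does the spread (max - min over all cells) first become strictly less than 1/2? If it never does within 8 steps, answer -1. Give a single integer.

Step 1: max=11/2, min=19/4, spread=3/4
Step 2: max=193/36, min=491/100, spread=203/450
  -> spread < 1/2 first at step 2
Step 3: max=18679/3600, min=1487/300, spread=167/720
Step 4: max=167389/32400, min=26809/5400, spread=1307/6480
Step 5: max=4976887/972000, min=1344419/270000, spread=684893/4860000
Step 6: max=148872223/29160000, min=1077817/216000, spread=210433/1822500
Step 7: max=4450063219/874800000, min=84301/16875, spread=79899379/874800000
Step 8: max=133243462939/26244000000, min=24298476331/4860000000, spread=5079226879/65610000000

Answer: 2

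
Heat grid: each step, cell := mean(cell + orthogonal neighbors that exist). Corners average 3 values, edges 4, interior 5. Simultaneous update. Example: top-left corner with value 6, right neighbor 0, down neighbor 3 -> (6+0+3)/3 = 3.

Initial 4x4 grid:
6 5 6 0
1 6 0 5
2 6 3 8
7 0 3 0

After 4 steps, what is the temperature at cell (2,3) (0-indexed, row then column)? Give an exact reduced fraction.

Step 1: cell (2,3) = 4
Step 2: cell (2,3) = 179/48
Step 3: cell (2,3) = 25009/7200
Step 4: cell (2,3) = 150407/43200
Full grid after step 4:
  131/32 17827/4500 10319/2700 235801/64800
  31363/8000 46391/12000 662659/180000 6239/1728
  263803/72000 43447/12000 630211/180000 150407/43200
  15173/4320 30511/9000 18241/5400 216169/64800

Answer: 150407/43200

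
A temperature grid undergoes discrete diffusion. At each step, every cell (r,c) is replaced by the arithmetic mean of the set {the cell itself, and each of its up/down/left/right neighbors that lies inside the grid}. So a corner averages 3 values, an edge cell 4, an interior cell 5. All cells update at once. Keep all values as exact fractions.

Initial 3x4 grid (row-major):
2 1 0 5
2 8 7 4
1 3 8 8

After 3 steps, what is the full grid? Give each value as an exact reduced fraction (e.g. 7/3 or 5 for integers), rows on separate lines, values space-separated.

Answer: 5977/2160 5959/1800 393/100 259/60
46337/14400 23233/6000 14369/3000 2341/450
2549/720 1339/300 9799/1800 6317/1080

Derivation:
After step 1:
  5/3 11/4 13/4 3
  13/4 21/5 27/5 6
  2 5 13/2 20/3
After step 2:
  23/9 89/30 18/5 49/12
  667/240 103/25 507/100 79/15
  41/12 177/40 707/120 115/18
After step 3:
  5977/2160 5959/1800 393/100 259/60
  46337/14400 23233/6000 14369/3000 2341/450
  2549/720 1339/300 9799/1800 6317/1080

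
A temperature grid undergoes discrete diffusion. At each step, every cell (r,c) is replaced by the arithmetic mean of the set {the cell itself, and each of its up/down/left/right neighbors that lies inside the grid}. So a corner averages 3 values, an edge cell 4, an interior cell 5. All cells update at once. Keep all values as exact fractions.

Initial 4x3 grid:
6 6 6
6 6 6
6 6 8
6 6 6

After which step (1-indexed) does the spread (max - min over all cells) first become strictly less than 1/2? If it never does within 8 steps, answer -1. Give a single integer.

Step 1: max=20/3, min=6, spread=2/3
Step 2: max=391/60, min=6, spread=31/60
Step 3: max=3451/540, min=6, spread=211/540
  -> spread < 1/2 first at step 3
Step 4: max=340897/54000, min=5447/900, spread=14077/54000
Step 5: max=3056407/486000, min=327683/54000, spread=5363/24300
Step 6: max=91220809/14580000, min=182869/30000, spread=93859/583200
Step 7: max=5459074481/874800000, min=296936467/48600000, spread=4568723/34992000
Step 8: max=326708435629/52488000000, min=8929618889/1458000000, spread=8387449/83980800

Answer: 3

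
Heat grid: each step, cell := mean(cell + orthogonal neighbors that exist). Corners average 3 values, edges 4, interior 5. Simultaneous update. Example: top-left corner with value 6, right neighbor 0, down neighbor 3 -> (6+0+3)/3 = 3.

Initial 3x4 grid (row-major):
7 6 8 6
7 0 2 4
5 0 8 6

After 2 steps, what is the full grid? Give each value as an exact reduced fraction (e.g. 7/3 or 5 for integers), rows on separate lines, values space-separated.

After step 1:
  20/3 21/4 11/2 6
  19/4 3 22/5 9/2
  4 13/4 4 6
After step 2:
  50/9 245/48 423/80 16/3
  221/48 413/100 107/25 209/40
  4 57/16 353/80 29/6

Answer: 50/9 245/48 423/80 16/3
221/48 413/100 107/25 209/40
4 57/16 353/80 29/6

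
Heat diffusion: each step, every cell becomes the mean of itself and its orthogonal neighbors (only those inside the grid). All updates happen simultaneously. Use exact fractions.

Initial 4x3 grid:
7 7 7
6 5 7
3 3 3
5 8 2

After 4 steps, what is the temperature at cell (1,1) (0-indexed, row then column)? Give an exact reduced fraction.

Step 1: cell (1,1) = 28/5
Step 2: cell (1,1) = 109/20
Step 3: cell (1,1) = 6551/1200
Step 4: cell (1,1) = 12251/2250
Full grid after step 4:
  75851/12960 510553/86400 3169/540
  29413/5400 12251/2250 77893/14400
  535/108 87373/18000 8347/1728
  60841/12960 15937/3456 1838/405

Answer: 12251/2250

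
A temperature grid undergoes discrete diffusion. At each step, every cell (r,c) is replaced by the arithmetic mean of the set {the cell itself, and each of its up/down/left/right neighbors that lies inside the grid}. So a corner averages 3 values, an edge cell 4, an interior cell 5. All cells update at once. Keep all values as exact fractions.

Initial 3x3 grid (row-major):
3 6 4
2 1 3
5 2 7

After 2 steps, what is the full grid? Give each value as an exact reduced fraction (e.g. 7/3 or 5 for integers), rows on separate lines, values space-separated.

Answer: 119/36 143/40 139/36
733/240 331/100 893/240
19/6 271/80 23/6

Derivation:
After step 1:
  11/3 7/2 13/3
  11/4 14/5 15/4
  3 15/4 4
After step 2:
  119/36 143/40 139/36
  733/240 331/100 893/240
  19/6 271/80 23/6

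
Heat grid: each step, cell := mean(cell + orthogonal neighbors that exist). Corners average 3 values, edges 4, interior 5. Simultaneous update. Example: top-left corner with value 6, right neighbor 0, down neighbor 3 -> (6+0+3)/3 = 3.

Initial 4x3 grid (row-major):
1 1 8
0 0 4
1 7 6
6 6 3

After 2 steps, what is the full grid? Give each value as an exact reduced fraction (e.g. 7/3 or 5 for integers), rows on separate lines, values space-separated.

After step 1:
  2/3 5/2 13/3
  1/2 12/5 9/2
  7/2 4 5
  13/3 11/2 5
After step 2:
  11/9 99/40 34/9
  53/30 139/50 487/120
  37/12 102/25 37/8
  40/9 113/24 31/6

Answer: 11/9 99/40 34/9
53/30 139/50 487/120
37/12 102/25 37/8
40/9 113/24 31/6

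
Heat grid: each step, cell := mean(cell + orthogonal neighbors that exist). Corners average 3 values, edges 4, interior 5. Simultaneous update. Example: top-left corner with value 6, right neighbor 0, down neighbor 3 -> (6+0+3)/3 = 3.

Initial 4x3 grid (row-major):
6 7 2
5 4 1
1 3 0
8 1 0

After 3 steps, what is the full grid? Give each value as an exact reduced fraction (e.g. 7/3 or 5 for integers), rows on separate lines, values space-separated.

After step 1:
  6 19/4 10/3
  4 4 7/4
  17/4 9/5 1
  10/3 3 1/3
After step 2:
  59/12 217/48 59/18
  73/16 163/50 121/48
  803/240 281/100 293/240
  127/36 127/60 13/9
After step 3:
  14/3 57511/14400 743/216
  3217/800 21209/6000 18503/7200
  25643/7200 1913/750 14393/7200
  6473/2160 8909/3600 3443/2160

Answer: 14/3 57511/14400 743/216
3217/800 21209/6000 18503/7200
25643/7200 1913/750 14393/7200
6473/2160 8909/3600 3443/2160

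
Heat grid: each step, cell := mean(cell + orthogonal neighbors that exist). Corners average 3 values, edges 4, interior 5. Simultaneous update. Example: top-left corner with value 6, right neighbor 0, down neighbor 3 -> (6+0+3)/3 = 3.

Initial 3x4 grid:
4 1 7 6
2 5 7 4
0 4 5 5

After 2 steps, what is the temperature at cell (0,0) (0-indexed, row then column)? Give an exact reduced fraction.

Answer: 28/9

Derivation:
Step 1: cell (0,0) = 7/3
Step 2: cell (0,0) = 28/9
Full grid after step 2:
  28/9 469/120 623/120 197/36
  653/240 199/50 127/25 643/120
  11/4 291/80 1141/240 185/36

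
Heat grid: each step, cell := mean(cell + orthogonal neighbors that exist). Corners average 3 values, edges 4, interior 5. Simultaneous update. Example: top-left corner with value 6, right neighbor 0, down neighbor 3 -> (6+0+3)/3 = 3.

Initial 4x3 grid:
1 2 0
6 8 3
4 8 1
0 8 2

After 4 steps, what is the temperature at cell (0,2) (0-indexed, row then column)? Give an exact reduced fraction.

Step 1: cell (0,2) = 5/3
Step 2: cell (0,2) = 89/36
Step 3: cell (0,2) = 6529/2160
Step 4: cell (0,2) = 429869/129600
Full grid after step 4:
  163273/43200 3051001/864000 429869/129600
  297703/72000 1415849/360000 49249/13500
  106861/24000 192703/45000 108953/27000
  48437/10800 1888043/432000 269797/64800

Answer: 429869/129600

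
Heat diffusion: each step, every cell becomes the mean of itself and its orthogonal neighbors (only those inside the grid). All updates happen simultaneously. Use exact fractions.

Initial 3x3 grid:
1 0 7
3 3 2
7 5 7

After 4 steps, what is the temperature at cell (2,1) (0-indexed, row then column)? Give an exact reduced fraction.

Answer: 1776137/432000

Derivation:
Step 1: cell (2,1) = 11/2
Step 2: cell (2,1) = 533/120
Step 3: cell (2,1) = 32221/7200
Step 4: cell (2,1) = 1776137/432000
Full grid after step 4:
  401047/129600 2697149/864000 8243/2400
  1490137/432000 223123/60000 3269149/864000
  43481/10800 1776137/432000 556247/129600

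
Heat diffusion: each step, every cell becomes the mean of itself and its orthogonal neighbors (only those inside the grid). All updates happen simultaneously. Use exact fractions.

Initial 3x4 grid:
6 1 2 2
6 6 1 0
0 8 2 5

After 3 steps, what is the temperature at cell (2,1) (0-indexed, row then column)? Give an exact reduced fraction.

Step 1: cell (2,1) = 4
Step 2: cell (2,1) = 64/15
Step 3: cell (2,1) = 14003/3600
Full grid after step 3:
  8759/2160 24581/7200 18221/7200 4157/2160
  10097/2400 7531/2000 16663/6000 4129/1800
  4727/1080 14003/3600 5849/1800 709/270

Answer: 14003/3600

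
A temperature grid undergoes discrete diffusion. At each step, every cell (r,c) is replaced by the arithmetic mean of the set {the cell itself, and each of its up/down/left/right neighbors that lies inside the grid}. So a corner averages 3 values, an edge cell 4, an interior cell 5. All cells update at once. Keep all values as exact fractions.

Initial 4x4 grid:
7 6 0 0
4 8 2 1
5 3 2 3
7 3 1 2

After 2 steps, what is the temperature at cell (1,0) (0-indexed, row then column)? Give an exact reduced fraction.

Step 1: cell (1,0) = 6
Step 2: cell (1,0) = 1261/240
Full grid after step 2:
  203/36 1051/240 611/240 23/18
  1261/240 453/100 129/50 193/120
  399/80 77/20 13/5 77/40
  53/12 147/40 97/40 2

Answer: 1261/240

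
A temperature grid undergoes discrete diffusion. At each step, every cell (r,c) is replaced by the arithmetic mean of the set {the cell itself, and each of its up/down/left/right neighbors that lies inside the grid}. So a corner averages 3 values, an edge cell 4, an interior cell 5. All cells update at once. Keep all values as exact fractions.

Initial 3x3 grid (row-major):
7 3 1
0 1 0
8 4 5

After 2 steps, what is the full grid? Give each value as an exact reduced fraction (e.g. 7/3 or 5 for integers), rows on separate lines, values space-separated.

Answer: 31/9 139/60 73/36
97/30 297/100 461/240
25/6 131/40 37/12

Derivation:
After step 1:
  10/3 3 4/3
  4 8/5 7/4
  4 9/2 3
After step 2:
  31/9 139/60 73/36
  97/30 297/100 461/240
  25/6 131/40 37/12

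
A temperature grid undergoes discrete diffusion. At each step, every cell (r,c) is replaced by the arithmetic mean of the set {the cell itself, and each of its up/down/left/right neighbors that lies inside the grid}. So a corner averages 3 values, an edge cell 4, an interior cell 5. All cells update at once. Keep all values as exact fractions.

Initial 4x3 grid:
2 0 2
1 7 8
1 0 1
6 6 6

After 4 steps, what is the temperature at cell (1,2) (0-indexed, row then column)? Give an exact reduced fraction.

Answer: 736049/216000

Derivation:
Step 1: cell (1,2) = 9/2
Step 2: cell (1,2) = 887/240
Step 3: cell (1,2) = 25847/7200
Step 4: cell (1,2) = 736049/216000
Full grid after step 4:
  113293/43200 2478161/864000 420379/129600
  198683/72000 1125859/360000 736049/216000
  689129/216000 615517/180000 804629/216000
  56063/16200 1607453/432000 125251/32400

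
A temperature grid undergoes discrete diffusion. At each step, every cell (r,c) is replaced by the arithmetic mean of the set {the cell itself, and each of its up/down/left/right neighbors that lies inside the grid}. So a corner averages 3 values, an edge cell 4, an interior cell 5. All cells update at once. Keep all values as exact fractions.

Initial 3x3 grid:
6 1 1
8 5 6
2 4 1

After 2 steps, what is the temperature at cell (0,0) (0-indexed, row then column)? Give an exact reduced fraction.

Step 1: cell (0,0) = 5
Step 2: cell (0,0) = 9/2
Full grid after step 2:
  9/2 943/240 55/18
  1183/240 391/100 863/240
  155/36 121/30 119/36

Answer: 9/2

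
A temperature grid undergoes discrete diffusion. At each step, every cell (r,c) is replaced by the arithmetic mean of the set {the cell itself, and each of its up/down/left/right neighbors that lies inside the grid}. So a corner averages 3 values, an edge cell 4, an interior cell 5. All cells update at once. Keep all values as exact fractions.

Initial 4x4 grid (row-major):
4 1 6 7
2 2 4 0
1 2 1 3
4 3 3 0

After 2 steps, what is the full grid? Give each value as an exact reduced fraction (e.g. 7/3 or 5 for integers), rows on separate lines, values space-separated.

After step 1:
  7/3 13/4 9/2 13/3
  9/4 11/5 13/5 7/2
  9/4 9/5 13/5 1
  8/3 3 7/4 2
After step 2:
  47/18 737/240 881/240 37/9
  271/120 121/50 77/25 343/120
  269/120 237/100 39/20 91/40
  95/36 553/240 187/80 19/12

Answer: 47/18 737/240 881/240 37/9
271/120 121/50 77/25 343/120
269/120 237/100 39/20 91/40
95/36 553/240 187/80 19/12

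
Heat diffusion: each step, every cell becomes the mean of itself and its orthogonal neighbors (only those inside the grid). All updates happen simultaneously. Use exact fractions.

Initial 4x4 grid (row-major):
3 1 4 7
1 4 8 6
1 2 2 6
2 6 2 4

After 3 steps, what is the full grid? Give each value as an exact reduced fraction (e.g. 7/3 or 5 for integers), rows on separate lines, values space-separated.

Answer: 5527/2160 241/72 331/72 11413/2160
3653/1440 19573/6000 26407/6000 7487/1440
6019/2400 1257/400 1607/400 10921/2400
43/16 1219/400 1471/400 199/48

Derivation:
After step 1:
  5/3 3 5 17/3
  9/4 16/5 24/5 27/4
  3/2 3 4 9/2
  3 3 7/2 4
After step 2:
  83/36 193/60 277/60 209/36
  517/240 13/4 19/4 1303/240
  39/16 147/50 99/25 77/16
  5/2 25/8 29/8 4
After step 3:
  5527/2160 241/72 331/72 11413/2160
  3653/1440 19573/6000 26407/6000 7487/1440
  6019/2400 1257/400 1607/400 10921/2400
  43/16 1219/400 1471/400 199/48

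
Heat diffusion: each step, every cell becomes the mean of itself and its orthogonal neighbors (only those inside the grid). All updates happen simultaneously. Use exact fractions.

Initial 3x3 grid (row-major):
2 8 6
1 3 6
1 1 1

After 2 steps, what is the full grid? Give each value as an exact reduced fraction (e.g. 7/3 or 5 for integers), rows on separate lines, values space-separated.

Answer: 61/18 1133/240 185/36
613/240 79/25 257/60
17/12 269/120 49/18

Derivation:
After step 1:
  11/3 19/4 20/3
  7/4 19/5 4
  1 3/2 8/3
After step 2:
  61/18 1133/240 185/36
  613/240 79/25 257/60
  17/12 269/120 49/18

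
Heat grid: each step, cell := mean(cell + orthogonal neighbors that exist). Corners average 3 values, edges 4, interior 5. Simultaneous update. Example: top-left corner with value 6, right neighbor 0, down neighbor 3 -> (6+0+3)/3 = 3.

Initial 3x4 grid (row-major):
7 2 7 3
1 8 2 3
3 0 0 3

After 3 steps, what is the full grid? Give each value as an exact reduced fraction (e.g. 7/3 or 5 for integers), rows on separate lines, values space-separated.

Answer: 8321/2160 958/225 6599/1800 1621/432
52787/14400 18823/6000 20483/6000 41827/14400
5711/2160 10303/3600 2791/1200 373/144

Derivation:
After step 1:
  10/3 6 7/2 13/3
  19/4 13/5 4 11/4
  4/3 11/4 5/4 2
After step 2:
  169/36 463/120 107/24 127/36
  721/240 201/50 141/50 157/48
  53/18 119/60 5/2 2
After step 3:
  8321/2160 958/225 6599/1800 1621/432
  52787/14400 18823/6000 20483/6000 41827/14400
  5711/2160 10303/3600 2791/1200 373/144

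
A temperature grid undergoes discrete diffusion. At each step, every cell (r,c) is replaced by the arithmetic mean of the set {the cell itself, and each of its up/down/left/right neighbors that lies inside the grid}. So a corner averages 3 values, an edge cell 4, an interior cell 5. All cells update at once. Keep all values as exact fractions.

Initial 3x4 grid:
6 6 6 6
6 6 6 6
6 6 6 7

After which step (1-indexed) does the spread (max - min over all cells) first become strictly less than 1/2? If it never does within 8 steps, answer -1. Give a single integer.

Answer: 1

Derivation:
Step 1: max=19/3, min=6, spread=1/3
  -> spread < 1/2 first at step 1
Step 2: max=113/18, min=6, spread=5/18
Step 3: max=1337/216, min=6, spread=41/216
Step 4: max=159737/25920, min=6, spread=4217/25920
Step 5: max=9540349/1555200, min=43279/7200, spread=38417/311040
Step 6: max=571072211/93312000, min=866597/144000, spread=1903471/18662400
Step 7: max=34193309089/5598720000, min=26035759/4320000, spread=18038617/223948800
Step 8: max=2048807382851/335923200000, min=2345726759/388800000, spread=883978523/13436928000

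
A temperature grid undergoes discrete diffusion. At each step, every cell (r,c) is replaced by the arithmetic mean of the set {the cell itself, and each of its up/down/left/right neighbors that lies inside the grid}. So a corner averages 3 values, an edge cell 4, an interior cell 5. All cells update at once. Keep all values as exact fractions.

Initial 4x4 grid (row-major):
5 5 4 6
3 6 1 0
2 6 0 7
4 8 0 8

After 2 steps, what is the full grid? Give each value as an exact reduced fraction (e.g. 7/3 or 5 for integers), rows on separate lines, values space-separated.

After step 1:
  13/3 5 4 10/3
  4 21/5 11/5 7/2
  15/4 22/5 14/5 15/4
  14/3 9/2 4 5
After step 2:
  40/9 263/60 109/30 65/18
  977/240 99/25 167/50 767/240
  1009/240 393/100 343/100 301/80
  155/36 527/120 163/40 17/4

Answer: 40/9 263/60 109/30 65/18
977/240 99/25 167/50 767/240
1009/240 393/100 343/100 301/80
155/36 527/120 163/40 17/4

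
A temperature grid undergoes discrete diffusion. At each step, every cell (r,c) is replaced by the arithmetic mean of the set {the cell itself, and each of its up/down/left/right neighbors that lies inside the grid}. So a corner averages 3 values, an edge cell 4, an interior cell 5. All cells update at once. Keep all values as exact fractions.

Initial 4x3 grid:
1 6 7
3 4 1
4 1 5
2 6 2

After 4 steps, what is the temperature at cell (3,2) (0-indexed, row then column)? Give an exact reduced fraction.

Step 1: cell (3,2) = 13/3
Step 2: cell (3,2) = 28/9
Step 3: cell (3,2) = 1525/432
Step 4: cell (3,2) = 86933/25920
Full grid after step 4:
  9359/2592 106391/28800 10159/2592
  36151/10800 43499/12000 78577/21600
  503/150 237839/72000 76757/21600
  9317/2880 589981/172800 86933/25920

Answer: 86933/25920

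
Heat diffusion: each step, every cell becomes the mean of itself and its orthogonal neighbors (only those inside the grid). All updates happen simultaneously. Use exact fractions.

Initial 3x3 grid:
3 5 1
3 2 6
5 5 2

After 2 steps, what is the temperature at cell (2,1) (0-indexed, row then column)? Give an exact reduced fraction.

Step 1: cell (2,1) = 7/2
Step 2: cell (2,1) = 491/120
Full grid after step 2:
  29/9 877/240 19/6
  309/80 329/100 917/240
  133/36 491/120 127/36

Answer: 491/120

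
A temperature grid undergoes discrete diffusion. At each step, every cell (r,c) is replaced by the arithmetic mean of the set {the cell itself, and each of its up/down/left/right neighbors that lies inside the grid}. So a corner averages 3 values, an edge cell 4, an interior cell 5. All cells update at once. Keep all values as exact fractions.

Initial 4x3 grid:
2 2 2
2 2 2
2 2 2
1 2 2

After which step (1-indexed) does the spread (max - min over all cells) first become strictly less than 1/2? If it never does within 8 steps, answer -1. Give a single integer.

Step 1: max=2, min=5/3, spread=1/3
  -> spread < 1/2 first at step 1
Step 2: max=2, min=31/18, spread=5/18
Step 3: max=2, min=391/216, spread=41/216
Step 4: max=2, min=47623/25920, spread=4217/25920
Step 5: max=14321/7200, min=2901251/1555200, spread=38417/311040
Step 6: max=285403/144000, min=175423789/93312000, spread=1903471/18662400
Step 7: max=8524241/4320000, min=10596450911/5598720000, spread=18038617/223948800
Step 8: max=764673241/388800000, min=638578217149/335923200000, spread=883978523/13436928000

Answer: 1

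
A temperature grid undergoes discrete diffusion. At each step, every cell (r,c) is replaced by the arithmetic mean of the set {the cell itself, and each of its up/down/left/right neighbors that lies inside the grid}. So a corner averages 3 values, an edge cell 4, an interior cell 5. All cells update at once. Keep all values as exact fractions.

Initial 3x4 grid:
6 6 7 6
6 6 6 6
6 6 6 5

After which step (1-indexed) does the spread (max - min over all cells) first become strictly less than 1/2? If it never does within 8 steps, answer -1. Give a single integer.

Answer: 3

Derivation:
Step 1: max=19/3, min=17/3, spread=2/3
Step 2: max=751/120, min=103/18, spread=193/360
Step 3: max=7367/1200, min=6341/1080, spread=2893/10800
  -> spread < 1/2 first at step 3
Step 4: max=329741/54000, min=765179/129600, spread=130997/648000
Step 5: max=13137031/2160000, min=46263511/7776000, spread=5149003/38880000
Step 6: max=117876461/19440000, min=2783791889/466560000, spread=1809727/18662400
Step 7: max=11768234809/1944000000, min=167509046251/27993600000, spread=9767674993/139968000000
Step 8: max=105806352929/17496000000, min=10065617055809/1679616000000, spread=734342603/13436928000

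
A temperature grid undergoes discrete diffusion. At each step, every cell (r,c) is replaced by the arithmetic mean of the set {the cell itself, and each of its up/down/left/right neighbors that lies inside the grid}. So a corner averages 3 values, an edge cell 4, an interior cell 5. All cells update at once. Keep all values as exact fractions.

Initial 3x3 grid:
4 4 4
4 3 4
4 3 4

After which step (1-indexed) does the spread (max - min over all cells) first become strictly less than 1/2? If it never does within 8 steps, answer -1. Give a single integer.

Step 1: max=4, min=7/2, spread=1/2
Step 2: max=307/80, min=433/120, spread=11/48
  -> spread < 1/2 first at step 2
Step 3: max=457/120, min=26201/7200, spread=1219/7200
Step 4: max=363241/96000, min=1587397/432000, spread=755/6912
Step 5: max=65039881/17280000, min=95574509/25920000, spread=6353/82944
Step 6: max=3892922707/1036800000, min=5755741873/1555200000, spread=53531/995328
Step 7: max=8630385827/2304000000, min=346007555681/93312000000, spread=450953/11943936
Step 8: max=13961953549163/3732480000000, min=20794530206557/5598720000000, spread=3799043/143327232

Answer: 2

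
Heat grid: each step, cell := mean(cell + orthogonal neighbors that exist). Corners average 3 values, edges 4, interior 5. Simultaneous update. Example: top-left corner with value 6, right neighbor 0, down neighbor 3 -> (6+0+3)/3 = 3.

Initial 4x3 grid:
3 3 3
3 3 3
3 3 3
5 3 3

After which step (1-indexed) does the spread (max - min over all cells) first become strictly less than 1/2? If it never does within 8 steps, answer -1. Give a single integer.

Step 1: max=11/3, min=3, spread=2/3
Step 2: max=32/9, min=3, spread=5/9
Step 3: max=365/108, min=3, spread=41/108
  -> spread < 1/2 first at step 3
Step 4: max=43097/12960, min=3, spread=4217/12960
Step 5: max=2541949/777600, min=10879/3600, spread=38417/155520
Step 6: max=151168211/46656000, min=218597/72000, spread=1903471/9331200
Step 7: max=8999069089/2799360000, min=6595759/2160000, spread=18038617/111974400
Step 8: max=537152982851/167961600000, min=596126759/194400000, spread=883978523/6718464000

Answer: 3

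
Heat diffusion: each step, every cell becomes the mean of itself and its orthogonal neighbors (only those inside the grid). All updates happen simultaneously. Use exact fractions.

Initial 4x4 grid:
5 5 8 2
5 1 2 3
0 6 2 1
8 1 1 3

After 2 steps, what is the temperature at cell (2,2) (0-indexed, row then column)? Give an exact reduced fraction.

Step 1: cell (2,2) = 12/5
Step 2: cell (2,2) = 58/25
Full grid after step 2:
  25/6 89/20 62/15 127/36
  163/40 33/10 313/100 707/240
  25/8 339/100 58/25 499/240
  47/12 43/16 589/240 17/9

Answer: 58/25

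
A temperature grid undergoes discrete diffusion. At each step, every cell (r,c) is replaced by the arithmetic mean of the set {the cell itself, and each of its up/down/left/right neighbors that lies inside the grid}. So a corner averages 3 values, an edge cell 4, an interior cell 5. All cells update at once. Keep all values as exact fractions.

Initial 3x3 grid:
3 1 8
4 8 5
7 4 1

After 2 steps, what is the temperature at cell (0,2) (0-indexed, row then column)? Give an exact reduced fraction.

Step 1: cell (0,2) = 14/3
Step 2: cell (0,2) = 91/18
Full grid after step 2:
  79/18 251/60 91/18
  527/120 127/25 179/40
  31/6 133/30 83/18

Answer: 91/18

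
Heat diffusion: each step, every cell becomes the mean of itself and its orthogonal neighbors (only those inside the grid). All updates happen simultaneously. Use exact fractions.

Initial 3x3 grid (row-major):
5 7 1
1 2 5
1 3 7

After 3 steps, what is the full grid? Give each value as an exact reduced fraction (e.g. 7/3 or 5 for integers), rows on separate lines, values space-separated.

Answer: 937/270 52967/14400 4363/1080
14539/4800 5351/1500 55567/14400
3143/1080 47117/14400 77/20

Derivation:
After step 1:
  13/3 15/4 13/3
  9/4 18/5 15/4
  5/3 13/4 5
After step 2:
  31/9 961/240 71/18
  237/80 83/25 1001/240
  43/18 811/240 4
After step 3:
  937/270 52967/14400 4363/1080
  14539/4800 5351/1500 55567/14400
  3143/1080 47117/14400 77/20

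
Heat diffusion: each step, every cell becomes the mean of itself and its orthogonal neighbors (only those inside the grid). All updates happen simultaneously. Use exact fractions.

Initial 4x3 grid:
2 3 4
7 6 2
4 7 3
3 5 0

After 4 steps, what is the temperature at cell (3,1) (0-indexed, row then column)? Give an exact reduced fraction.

Step 1: cell (3,1) = 15/4
Step 2: cell (3,1) = 185/48
Step 3: cell (3,1) = 11323/2880
Step 4: cell (3,1) = 690689/172800
Full grid after step 4:
  36943/8640 234023/57600 11071/2880
  31711/7200 99887/24000 55697/14400
  10567/2400 297421/72000 164831/43200
  36871/8640 690689/172800 96523/25920

Answer: 690689/172800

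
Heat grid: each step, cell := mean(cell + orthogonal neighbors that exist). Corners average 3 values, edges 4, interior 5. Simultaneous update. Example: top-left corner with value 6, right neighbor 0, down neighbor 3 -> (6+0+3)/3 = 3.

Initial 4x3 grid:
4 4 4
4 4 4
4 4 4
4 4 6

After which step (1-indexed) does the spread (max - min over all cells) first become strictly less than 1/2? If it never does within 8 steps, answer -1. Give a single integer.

Answer: 3

Derivation:
Step 1: max=14/3, min=4, spread=2/3
Step 2: max=41/9, min=4, spread=5/9
Step 3: max=473/108, min=4, spread=41/108
  -> spread < 1/2 first at step 3
Step 4: max=56057/12960, min=4, spread=4217/12960
Step 5: max=3319549/777600, min=14479/3600, spread=38417/155520
Step 6: max=197824211/46656000, min=290597/72000, spread=1903471/9331200
Step 7: max=11798429089/2799360000, min=8755759/2160000, spread=18038617/111974400
Step 8: max=705114582851/167961600000, min=790526759/194400000, spread=883978523/6718464000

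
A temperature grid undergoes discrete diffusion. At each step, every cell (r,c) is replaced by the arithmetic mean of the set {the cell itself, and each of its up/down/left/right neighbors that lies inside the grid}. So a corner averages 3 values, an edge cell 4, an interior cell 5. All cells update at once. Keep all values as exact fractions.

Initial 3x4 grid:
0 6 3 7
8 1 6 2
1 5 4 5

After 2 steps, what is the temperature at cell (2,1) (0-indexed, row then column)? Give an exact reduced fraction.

Step 1: cell (2,1) = 11/4
Step 2: cell (2,1) = 1057/240
Full grid after step 2:
  29/9 67/15 19/5 29/6
  511/120 323/100 239/50 119/30
  119/36 1057/240 877/240 41/9

Answer: 1057/240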